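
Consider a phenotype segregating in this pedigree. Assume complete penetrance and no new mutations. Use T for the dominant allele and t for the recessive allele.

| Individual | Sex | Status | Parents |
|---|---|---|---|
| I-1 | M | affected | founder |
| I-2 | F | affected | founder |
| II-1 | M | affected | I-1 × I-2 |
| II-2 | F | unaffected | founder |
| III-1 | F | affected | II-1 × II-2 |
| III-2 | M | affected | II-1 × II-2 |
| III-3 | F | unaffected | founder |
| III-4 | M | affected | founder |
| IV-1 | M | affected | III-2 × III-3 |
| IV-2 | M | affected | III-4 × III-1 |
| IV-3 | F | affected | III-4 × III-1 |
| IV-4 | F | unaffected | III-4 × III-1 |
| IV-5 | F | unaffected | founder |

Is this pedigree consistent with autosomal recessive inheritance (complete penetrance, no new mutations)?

Under autosomal recessive, IV-4 (unaffected, female) cannot arise from III-4 (affected) × III-1 (affected).

No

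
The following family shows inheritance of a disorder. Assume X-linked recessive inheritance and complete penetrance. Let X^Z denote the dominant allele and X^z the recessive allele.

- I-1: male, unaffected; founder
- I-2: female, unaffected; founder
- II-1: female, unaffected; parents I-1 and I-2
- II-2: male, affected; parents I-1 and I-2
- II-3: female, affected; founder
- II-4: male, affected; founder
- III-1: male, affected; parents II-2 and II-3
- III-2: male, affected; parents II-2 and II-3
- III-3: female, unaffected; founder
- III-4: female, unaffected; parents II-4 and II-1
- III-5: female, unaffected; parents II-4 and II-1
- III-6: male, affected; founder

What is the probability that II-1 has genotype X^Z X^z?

I-1 is unaffected, so I-1 is X^Z Y.
I-2 is unaffected so carries Z and passed z to II-2 (X^z Y), so I-2 is X^Z X^z.
Their cross gives offspring ratios 1/2 X^Z X^Z : 1/2 X^Z X^z. Conditioning on II-1 being unaffected, P(X^Z X^z) = 1/2 / 1 = 1/2 before taking II-1's own offspring into account.
II-4 is affected, so II-4 is X^z Y.
Now use II-1's offspring. Probability of each recorded status — unaffected daughter III-4: 1/2 if II-1 is X^Z X^z, 1 if X^Z X^Z; unaffected daughter III-5: 1/2 if II-1 is X^Z X^z, 1 if X^Z X^Z.
Bayes: P(X^Z X^z) = 1/2·1/4 / (1/2·1/4 + 1/2·1) = 1/5.

1/5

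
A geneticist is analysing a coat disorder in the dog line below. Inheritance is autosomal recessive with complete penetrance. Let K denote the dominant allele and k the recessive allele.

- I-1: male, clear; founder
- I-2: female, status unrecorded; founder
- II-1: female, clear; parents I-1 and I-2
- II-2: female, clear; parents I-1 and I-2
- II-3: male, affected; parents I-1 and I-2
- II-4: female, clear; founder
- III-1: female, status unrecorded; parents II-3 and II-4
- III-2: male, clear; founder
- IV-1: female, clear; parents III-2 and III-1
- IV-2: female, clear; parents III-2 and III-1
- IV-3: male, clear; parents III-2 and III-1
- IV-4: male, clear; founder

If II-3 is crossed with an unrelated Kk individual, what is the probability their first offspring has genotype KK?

0

II-3 is affected, so II-3 is kk.
The cross gives 1/2 Kk : 1/2 kk, so P(offspring has genotype KK) = 0.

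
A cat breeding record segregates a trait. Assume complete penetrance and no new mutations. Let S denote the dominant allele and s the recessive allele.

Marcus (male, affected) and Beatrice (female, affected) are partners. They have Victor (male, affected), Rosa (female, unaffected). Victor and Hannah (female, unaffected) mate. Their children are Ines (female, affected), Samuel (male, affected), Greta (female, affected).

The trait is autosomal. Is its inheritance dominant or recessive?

dominant

Marcus and Beatrice are both affected yet have an unaffected child Rosa. Under a recessive model two affected parents are homozygous and every child would be affected, so the trait cannot be recessive.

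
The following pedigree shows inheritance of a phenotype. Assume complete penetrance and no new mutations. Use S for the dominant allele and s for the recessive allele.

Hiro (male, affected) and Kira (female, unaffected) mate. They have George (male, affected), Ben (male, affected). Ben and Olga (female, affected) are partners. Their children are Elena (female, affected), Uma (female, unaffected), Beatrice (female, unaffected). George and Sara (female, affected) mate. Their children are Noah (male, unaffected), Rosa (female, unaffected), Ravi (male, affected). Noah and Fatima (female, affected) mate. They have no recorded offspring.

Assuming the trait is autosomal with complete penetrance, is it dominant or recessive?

dominant

Ben and Olga are both affected yet have an unaffected child Uma. Under a recessive model two affected parents are homozygous and every child would be affected, so the trait cannot be recessive.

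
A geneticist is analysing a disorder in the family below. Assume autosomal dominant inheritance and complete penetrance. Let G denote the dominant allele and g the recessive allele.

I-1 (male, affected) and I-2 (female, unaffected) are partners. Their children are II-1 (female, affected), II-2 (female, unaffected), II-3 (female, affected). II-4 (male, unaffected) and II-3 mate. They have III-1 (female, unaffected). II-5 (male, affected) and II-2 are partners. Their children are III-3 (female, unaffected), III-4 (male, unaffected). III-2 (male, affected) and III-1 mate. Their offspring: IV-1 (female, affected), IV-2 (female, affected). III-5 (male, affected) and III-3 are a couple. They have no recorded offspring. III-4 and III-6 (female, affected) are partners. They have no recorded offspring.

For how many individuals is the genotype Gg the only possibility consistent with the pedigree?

Obligate heterozygotes: I-1 is affected so carries G and passed g to II-2 (gg), so I-1 is Gg; II-1 is affected so carries G and received g from I-2 (gg), so II-1 is Gg; II-3 is affected so carries G and received g from I-2 (gg), so II-3 is Gg; II-5 is affected so carries G and passed g to III-3 (gg), so II-5 is Gg; IV-1 is affected so carries G and received g from III-1 (gg), so IV-1 is Gg; IV-2 is affected so carries G and received g from III-1 (gg), so IV-2 is Gg.
Every other individual is either homozygous by phenotype or has at least one consistent homozygous assignment, so the count is 6.

6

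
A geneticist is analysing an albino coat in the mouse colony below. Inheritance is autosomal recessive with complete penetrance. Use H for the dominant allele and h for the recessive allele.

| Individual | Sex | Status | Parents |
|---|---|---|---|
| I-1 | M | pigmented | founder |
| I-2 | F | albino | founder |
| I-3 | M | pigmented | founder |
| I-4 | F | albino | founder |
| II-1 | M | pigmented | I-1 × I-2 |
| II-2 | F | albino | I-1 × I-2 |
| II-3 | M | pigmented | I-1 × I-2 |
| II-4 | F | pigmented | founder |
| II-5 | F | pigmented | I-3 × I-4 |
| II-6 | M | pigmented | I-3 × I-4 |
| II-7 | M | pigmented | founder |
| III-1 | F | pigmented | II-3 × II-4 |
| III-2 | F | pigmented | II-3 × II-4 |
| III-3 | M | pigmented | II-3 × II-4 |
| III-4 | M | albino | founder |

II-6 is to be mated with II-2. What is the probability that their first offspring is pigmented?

1/2

II-6 is pigmented so carries H and received h from I-4 (hh), so II-6 is Hh.
II-2 is albino, so II-2 is hh.
The cross gives 1/2 Hh : 1/2 hh, so P(offspring is pigmented) = 1/2.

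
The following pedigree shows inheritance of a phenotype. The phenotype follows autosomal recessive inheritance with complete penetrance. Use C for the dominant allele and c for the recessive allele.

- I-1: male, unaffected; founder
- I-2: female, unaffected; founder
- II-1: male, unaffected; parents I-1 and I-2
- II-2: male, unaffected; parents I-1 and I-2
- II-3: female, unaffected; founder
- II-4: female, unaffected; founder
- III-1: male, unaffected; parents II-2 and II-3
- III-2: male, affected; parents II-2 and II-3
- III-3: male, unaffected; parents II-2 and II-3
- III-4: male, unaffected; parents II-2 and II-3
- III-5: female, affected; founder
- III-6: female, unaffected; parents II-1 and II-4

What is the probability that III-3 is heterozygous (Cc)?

II-2 is unaffected so carries C and passed c to III-2 (cc), so II-2 is Cc.
II-3 is unaffected so carries C and passed c to III-2 (cc), so II-3 is Cc.
Their cross gives offspring ratios 1/4 CC : 1/2 Cc : 1/4 cc. Conditioning on III-3 being unaffected, P(Cc) = 1/2 / 3/4 = 2/3.

2/3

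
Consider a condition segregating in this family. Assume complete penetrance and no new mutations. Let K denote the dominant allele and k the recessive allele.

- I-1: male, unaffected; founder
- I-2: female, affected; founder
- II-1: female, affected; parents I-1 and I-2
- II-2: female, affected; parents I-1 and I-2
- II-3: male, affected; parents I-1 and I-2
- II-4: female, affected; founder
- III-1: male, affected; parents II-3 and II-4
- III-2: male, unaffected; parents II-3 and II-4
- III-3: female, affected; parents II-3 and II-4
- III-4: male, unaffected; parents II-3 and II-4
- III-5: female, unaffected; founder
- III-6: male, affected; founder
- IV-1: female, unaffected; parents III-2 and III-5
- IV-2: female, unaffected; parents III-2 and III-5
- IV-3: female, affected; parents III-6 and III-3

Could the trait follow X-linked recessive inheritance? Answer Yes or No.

No

Under X-linked recessive, II-1 (affected, female) cannot arise from I-1 (unaffected) × I-2 (affected).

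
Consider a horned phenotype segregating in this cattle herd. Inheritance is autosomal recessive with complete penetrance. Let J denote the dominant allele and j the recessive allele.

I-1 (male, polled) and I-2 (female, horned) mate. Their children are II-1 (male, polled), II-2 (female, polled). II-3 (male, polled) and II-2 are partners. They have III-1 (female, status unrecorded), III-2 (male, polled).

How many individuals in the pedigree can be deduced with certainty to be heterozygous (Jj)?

Obligate heterozygotes: II-1 is polled so carries J and received j from I-2 (jj), so II-1 is Jj; II-2 is polled so carries J and received j from I-2 (jj), so II-2 is Jj.
Every other individual is either homozygous by phenotype or has at least one consistent homozygous assignment, so the count is 2.

2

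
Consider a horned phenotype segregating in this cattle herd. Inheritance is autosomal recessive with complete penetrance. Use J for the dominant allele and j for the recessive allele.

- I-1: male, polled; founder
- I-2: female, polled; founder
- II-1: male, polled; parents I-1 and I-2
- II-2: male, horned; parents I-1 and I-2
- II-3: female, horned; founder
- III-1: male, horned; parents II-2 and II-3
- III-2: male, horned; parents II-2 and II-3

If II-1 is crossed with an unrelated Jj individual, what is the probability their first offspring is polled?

I-1 is polled so carries J and passed j to II-2 (jj), so I-1 is Jj.
I-2 is polled so carries J and passed j to II-2 (jj), so I-2 is Jj.
II-1 is a polled offspring of I-1 (Jj) × I-2 (Jj), whose cross gives 1/4 JJ : 1/2 Jj : 1/4 jj; conditioning on being polled, II-1 is JJ with probability 1/3, Jj with probability 2/3.
Summing over parental genotype combinations, P(offspring is polled) = 1/3·1 + 2/3·3/4 = 5/6.

5/6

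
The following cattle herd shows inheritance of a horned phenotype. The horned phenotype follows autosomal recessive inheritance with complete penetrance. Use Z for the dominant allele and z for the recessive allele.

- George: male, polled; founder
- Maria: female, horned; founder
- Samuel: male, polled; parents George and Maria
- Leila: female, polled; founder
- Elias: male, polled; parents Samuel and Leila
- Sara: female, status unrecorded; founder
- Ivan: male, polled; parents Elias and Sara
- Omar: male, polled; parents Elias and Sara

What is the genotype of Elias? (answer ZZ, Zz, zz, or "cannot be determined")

Elias's phenotype allows ZZ or Zz, and no parent or child forces a single allele at both positions; consistent genotype assignments exist with Elias as ZZ or Zz.

cannot be determined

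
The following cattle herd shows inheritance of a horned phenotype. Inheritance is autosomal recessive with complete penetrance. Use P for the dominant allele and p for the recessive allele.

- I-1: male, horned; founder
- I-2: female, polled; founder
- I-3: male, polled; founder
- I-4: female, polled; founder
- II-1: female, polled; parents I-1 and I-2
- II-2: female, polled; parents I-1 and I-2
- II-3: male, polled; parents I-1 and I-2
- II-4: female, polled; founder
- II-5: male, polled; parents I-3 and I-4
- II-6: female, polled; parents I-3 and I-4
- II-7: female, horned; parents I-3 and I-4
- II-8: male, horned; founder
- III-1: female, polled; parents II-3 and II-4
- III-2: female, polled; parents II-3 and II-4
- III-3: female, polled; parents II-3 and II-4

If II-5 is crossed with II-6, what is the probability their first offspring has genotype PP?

4/9

I-3 is polled so carries P and passed p to II-7 (pp), so I-3 is Pp.
I-4 is polled so carries P and passed p to II-7 (pp), so I-4 is Pp.
II-5 is a polled offspring of I-3 (Pp) × I-4 (Pp), whose cross gives 1/4 PP : 1/2 Pp : 1/4 pp; conditioning on being polled, II-5 is PP with probability 1/3, Pp with probability 2/3.
II-6 is a polled offspring of I-3 (Pp) × I-4 (Pp), whose cross gives 1/4 PP : 1/2 Pp : 1/4 pp; conditioning on being polled, II-6 is PP with probability 1/3, Pp with probability 2/3.
Summing over parental genotype combinations, P(offspring has genotype PP) = 1/9·1 + 2/9·1/2 + 2/9·1/2 + 4/9·1/4 = 4/9.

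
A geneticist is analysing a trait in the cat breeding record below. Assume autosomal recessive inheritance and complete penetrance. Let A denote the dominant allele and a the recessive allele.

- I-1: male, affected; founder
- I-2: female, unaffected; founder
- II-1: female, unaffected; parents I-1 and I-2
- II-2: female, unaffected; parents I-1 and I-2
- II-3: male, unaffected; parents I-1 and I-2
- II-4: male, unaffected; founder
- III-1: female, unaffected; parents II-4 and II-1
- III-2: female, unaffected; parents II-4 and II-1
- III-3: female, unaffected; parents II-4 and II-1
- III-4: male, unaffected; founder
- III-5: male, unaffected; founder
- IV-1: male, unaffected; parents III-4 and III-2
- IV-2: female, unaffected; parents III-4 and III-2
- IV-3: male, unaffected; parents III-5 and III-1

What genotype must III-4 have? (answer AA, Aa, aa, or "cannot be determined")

III-4's phenotype allows AA or Aa, and no parent or child forces a single allele at both positions; consistent genotype assignments exist with III-4 as AA or Aa.

cannot be determined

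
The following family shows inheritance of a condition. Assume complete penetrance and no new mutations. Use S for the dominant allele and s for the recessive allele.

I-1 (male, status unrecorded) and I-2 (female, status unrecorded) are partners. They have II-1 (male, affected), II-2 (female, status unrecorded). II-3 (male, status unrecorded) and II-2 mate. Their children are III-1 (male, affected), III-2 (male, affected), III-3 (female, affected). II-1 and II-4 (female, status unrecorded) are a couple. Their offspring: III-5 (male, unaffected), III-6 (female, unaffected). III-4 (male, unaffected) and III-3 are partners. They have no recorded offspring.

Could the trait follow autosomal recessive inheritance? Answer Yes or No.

A consistent assignment under autosomal recessive exists: I-1 Ss, I-2 Ss, II-1 ss, II-2 Ss, II-3 Ss, II-4 SS, III-1 ss, III-2 ss, III-3 ss, III-4 SS, III-5 Ss, III-6 Ss.
In this assignment every recorded phenotype matches its genotype and every non-founder's genotype is obtainable from its parents' genotypes, so the pedigree is consistent.

Yes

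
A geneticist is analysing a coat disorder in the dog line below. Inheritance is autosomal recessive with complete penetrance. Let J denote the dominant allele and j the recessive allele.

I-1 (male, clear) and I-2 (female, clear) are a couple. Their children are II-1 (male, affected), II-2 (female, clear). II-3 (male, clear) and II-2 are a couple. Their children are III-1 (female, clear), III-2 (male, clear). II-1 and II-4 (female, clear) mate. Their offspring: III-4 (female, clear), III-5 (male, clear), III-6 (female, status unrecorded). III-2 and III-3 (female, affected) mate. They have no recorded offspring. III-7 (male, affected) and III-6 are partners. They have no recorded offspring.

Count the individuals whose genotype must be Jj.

4

Obligate heterozygotes: I-1 is clear so carries J and passed j to II-1 (jj), so I-1 is Jj; I-2 is clear so carries J and passed j to II-1 (jj), so I-2 is Jj; III-4 is clear so carries J and received j from II-1 (jj), so III-4 is Jj; III-5 is clear so carries J and received j from II-1 (jj), so III-5 is Jj.
Every other individual is either homozygous by phenotype or has at least one consistent homozygous assignment, so the count is 4.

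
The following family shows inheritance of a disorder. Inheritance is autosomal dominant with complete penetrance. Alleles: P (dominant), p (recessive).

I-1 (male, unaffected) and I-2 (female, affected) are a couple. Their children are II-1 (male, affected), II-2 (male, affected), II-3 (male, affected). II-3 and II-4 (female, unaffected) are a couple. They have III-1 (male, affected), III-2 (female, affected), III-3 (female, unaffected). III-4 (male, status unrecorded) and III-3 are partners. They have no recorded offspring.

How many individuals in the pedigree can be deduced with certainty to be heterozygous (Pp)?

5

Obligate heterozygotes: II-1 is affected so carries P and received p from I-1 (pp), so II-1 is Pp; II-2 is affected so carries P and received p from I-1 (pp), so II-2 is Pp; II-3 is affected so carries P and received p from I-1 (pp), so II-3 is Pp; III-1 is affected so carries P and received p from II-4 (pp), so III-1 is Pp; III-2 is affected so carries P and received p from II-4 (pp), so III-2 is Pp.
Every other individual is either homozygous by phenotype or has at least one consistent homozygous assignment, so the count is 5.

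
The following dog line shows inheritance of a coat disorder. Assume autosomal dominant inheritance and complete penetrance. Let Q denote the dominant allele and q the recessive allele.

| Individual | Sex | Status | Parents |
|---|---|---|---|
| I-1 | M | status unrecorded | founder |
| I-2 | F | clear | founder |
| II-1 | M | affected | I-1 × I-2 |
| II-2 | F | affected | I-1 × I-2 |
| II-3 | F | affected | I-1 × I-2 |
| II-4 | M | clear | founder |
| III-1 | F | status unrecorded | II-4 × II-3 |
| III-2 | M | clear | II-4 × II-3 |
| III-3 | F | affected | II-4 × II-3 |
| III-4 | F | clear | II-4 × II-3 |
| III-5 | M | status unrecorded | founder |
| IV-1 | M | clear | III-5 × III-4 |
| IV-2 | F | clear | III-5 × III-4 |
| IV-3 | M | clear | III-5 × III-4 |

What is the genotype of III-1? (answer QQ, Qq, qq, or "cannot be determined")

III-1's phenotype is unrecorded, and no parent or child forces a single allele at both positions; consistent genotype assignments exist with III-1 as Qq or qq.

cannot be determined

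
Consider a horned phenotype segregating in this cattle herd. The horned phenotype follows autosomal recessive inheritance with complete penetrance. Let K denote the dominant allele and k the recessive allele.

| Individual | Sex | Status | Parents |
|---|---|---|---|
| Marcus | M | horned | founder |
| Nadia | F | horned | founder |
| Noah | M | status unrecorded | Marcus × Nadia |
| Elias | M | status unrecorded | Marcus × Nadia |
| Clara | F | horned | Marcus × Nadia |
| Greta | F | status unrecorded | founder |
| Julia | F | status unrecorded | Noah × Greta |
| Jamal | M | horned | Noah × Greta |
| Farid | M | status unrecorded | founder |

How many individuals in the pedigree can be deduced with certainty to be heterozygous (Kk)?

No individual's genotype is forced to Kk by the pedigree, so the count is 0.

0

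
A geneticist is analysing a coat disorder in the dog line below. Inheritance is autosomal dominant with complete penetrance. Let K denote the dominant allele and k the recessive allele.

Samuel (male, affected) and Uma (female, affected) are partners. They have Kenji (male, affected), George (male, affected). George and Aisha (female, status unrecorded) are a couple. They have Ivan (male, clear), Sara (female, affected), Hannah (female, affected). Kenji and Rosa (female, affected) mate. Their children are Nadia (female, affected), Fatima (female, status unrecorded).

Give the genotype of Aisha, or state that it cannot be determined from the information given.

cannot be determined

Aisha's phenotype is unrecorded, and no parent or child forces a single allele at both positions; consistent genotype assignments exist with Aisha as Kk or kk.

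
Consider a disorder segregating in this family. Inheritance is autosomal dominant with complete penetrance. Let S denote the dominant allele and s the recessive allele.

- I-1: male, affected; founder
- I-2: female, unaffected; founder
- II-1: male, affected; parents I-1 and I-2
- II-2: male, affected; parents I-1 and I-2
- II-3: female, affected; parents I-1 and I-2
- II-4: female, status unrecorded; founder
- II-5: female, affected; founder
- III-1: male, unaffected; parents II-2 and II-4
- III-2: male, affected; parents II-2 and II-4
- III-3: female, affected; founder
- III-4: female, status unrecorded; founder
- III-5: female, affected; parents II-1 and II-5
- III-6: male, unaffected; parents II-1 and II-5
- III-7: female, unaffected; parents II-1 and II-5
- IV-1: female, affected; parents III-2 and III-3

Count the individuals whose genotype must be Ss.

4

Obligate heterozygotes: II-1 is affected so carries S and received s from I-2 (ss), so II-1 is Ss; II-2 is affected so carries S and received s from I-2 (ss), so II-2 is Ss; II-3 is affected so carries S and received s from I-2 (ss), so II-3 is Ss; II-5 is affected so carries S and passed s to III-6 (ss), so II-5 is Ss.
Every other individual is either homozygous by phenotype or has at least one consistent homozygous assignment, so the count is 4.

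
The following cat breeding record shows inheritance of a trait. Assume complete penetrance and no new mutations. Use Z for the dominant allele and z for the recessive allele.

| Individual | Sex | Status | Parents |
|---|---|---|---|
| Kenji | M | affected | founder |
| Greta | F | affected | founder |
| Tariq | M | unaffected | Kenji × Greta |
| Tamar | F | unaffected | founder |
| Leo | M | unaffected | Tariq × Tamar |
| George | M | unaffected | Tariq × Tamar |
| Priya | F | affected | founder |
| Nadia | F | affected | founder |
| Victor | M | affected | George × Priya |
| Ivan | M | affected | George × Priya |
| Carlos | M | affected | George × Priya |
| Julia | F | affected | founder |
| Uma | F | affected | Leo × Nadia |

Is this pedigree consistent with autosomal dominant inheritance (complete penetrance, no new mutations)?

A consistent assignment under autosomal dominant exists: Kenji Zz, Greta Zz, Tariq zz, Tamar zz, Leo zz, George zz, Priya ZZ, Nadia ZZ, Victor Zz, Ivan Zz, Carlos Zz, Julia ZZ, Uma Zz.
In this assignment every recorded phenotype matches its genotype and every non-founder's genotype is obtainable from its parents' genotypes, so the pedigree is consistent.

Yes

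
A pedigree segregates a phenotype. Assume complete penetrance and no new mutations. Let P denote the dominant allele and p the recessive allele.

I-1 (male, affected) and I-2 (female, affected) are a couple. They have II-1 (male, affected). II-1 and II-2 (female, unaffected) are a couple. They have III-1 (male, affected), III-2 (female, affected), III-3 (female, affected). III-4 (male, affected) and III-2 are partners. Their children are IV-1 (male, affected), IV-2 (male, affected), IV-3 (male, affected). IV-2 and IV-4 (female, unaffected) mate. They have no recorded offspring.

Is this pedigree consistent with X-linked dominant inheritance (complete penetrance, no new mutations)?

No

Under X-linked dominant, III-1 (affected, male) cannot arise from II-1 (affected) × II-2 (unaffected).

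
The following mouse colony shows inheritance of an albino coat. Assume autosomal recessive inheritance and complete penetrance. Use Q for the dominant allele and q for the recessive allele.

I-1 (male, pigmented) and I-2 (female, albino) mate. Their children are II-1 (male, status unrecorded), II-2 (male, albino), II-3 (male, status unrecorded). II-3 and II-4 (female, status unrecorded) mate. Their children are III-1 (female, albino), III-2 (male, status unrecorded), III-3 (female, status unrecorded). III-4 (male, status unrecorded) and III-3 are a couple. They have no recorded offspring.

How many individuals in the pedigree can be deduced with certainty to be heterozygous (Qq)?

Obligate heterozygotes: I-1 is pigmented so carries Q and passed q to II-2 (qq), so I-1 is Qq.
Every other individual is either homozygous by phenotype or has at least one consistent homozygous assignment, so the count is 1.

1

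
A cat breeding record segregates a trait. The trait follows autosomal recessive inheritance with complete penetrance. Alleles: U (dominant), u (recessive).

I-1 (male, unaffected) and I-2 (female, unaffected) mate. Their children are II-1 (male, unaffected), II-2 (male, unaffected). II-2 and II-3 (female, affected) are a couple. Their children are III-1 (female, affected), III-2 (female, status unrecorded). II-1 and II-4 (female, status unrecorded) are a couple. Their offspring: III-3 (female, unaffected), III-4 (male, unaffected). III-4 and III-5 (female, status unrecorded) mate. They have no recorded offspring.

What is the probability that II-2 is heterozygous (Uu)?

II-2 is unaffected so carries U and passed u to III-1 (uu), so II-2 is Uu, giving P(Uu) = 1.

1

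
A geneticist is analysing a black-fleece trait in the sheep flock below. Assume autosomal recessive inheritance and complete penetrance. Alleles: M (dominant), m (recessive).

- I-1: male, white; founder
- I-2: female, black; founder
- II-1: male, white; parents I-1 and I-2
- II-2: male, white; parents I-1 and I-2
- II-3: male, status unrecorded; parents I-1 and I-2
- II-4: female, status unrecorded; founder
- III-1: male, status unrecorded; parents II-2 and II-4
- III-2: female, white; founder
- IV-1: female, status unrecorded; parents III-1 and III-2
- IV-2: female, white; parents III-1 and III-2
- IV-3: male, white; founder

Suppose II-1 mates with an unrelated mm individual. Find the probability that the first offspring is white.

II-1 is white so carries M and received m from I-2 (mm), so II-1 is Mm.
The cross gives 1/2 Mm : 1/2 mm, so P(offspring is white) = 1/2.

1/2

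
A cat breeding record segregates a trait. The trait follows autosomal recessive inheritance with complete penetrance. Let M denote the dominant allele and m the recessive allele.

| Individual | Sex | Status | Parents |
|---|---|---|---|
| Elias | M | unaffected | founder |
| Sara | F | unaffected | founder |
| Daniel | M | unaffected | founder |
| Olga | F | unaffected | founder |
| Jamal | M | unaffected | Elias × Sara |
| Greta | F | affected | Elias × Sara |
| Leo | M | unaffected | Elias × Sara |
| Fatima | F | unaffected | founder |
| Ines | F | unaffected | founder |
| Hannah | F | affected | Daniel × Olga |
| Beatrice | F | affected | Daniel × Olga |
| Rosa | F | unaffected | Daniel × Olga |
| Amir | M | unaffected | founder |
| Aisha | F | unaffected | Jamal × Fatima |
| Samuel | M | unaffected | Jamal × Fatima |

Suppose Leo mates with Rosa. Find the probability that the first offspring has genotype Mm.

4/9

Elias is unaffected so carries M and passed m to Greta (mm), so Elias is Mm.
Sara is unaffected so carries M and passed m to Greta (mm), so Sara is Mm.
Leo is an unaffected offspring of Elias (Mm) × Sara (Mm), whose cross gives 1/4 MM : 1/2 Mm : 1/4 mm; conditioning on being unaffected, Leo is MM with probability 1/3, Mm with probability 2/3.
Daniel is unaffected so carries M and passed m to Hannah (mm), so Daniel is Mm.
Olga is unaffected so carries M and passed m to Hannah (mm), so Olga is Mm.
Rosa is an unaffected offspring of Daniel (Mm) × Olga (Mm), whose cross gives 1/4 MM : 1/2 Mm : 1/4 mm; conditioning on being unaffected, Rosa is MM with probability 1/3, Mm with probability 2/3.
Summing over parental genotype combinations, P(offspring has genotype Mm) = 2/9·1/2 + 2/9·1/2 + 4/9·1/2 = 4/9.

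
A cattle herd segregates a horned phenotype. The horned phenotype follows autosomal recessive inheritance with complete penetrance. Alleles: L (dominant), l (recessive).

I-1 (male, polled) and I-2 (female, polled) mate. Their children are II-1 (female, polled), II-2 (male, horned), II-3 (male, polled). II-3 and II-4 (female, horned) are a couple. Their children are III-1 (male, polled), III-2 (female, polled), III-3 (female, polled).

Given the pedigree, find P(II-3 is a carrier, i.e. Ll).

I-1 is polled so carries L and passed l to II-2 (ll), so I-1 is Ll.
I-2 is polled so carries L and passed l to II-2 (ll), so I-2 is Ll.
Their cross gives offspring ratios 1/4 LL : 1/2 Ll : 1/4 ll. Conditioning on II-3 being polled, P(Ll) = 1/2 / 3/4 = 2/3 before taking II-3's own offspring into account.
II-4 is horned, so II-4 is ll.
Now use II-3's offspring. Probability of each recorded status — polled son III-1: 1/2 if II-3 is Ll, 1 if LL; polled daughter III-2: 1/2 if II-3 is Ll, 1 if LL; polled daughter III-3: 1/2 if II-3 is Ll, 1 if LL.
Bayes: P(Ll) = 2/3·1/8 / (2/3·1/8 + 1/3·1) = 1/5.

1/5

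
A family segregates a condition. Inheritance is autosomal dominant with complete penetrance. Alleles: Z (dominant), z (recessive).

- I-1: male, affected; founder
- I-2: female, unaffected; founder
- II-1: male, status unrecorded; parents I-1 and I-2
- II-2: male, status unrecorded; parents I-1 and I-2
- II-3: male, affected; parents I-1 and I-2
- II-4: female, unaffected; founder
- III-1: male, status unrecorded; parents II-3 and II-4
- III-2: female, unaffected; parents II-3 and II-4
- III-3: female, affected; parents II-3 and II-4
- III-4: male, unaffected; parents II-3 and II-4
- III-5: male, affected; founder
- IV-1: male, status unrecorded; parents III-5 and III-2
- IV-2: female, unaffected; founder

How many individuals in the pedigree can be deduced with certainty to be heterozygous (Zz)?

2

Obligate heterozygotes: II-3 is affected so carries Z and received z from I-2 (zz), so II-3 is Zz; III-3 is affected so carries Z and received z from II-4 (zz), so III-3 is Zz.
Every other individual is either homozygous by phenotype or has at least one consistent homozygous assignment, so the count is 2.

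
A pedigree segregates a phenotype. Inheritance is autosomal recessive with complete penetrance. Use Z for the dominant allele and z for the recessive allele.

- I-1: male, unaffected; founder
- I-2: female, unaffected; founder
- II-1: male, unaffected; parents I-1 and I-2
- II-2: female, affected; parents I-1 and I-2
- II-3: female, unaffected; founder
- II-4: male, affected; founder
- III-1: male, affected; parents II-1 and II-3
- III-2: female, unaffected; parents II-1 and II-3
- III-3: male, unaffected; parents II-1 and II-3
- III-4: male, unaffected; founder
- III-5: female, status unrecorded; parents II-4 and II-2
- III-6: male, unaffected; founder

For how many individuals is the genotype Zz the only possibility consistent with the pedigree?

Obligate heterozygotes: I-1 is unaffected so carries Z and passed z to II-2 (zz), so I-1 is Zz; I-2 is unaffected so carries Z and passed z to II-2 (zz), so I-2 is Zz; II-1 is unaffected so carries Z and passed z to III-1 (zz), so II-1 is Zz; II-3 is unaffected so carries Z and passed z to III-1 (zz), so II-3 is Zz.
Every other individual is either homozygous by phenotype or has at least one consistent homozygous assignment, so the count is 4.

4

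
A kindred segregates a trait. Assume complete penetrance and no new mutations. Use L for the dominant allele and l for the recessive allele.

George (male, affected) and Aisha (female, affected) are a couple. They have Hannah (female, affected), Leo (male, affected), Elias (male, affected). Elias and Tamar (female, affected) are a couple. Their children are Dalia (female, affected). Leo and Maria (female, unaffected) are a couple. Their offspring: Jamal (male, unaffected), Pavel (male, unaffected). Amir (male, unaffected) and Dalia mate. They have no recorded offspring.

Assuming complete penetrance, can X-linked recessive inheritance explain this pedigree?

Yes

A consistent assignment under X-linked recessive exists: George X^l Y, Aisha X^l X^l, Hannah X^l X^l, Leo X^l Y, Elias X^l Y, Tamar X^l X^l, Maria X^L X^L, Dalia X^l X^l, Amir X^L Y, Jamal X^L Y, Pavel X^L Y.
In this assignment every recorded phenotype matches its genotype and every non-founder's genotype is obtainable from its parents' genotypes, so the pedigree is consistent.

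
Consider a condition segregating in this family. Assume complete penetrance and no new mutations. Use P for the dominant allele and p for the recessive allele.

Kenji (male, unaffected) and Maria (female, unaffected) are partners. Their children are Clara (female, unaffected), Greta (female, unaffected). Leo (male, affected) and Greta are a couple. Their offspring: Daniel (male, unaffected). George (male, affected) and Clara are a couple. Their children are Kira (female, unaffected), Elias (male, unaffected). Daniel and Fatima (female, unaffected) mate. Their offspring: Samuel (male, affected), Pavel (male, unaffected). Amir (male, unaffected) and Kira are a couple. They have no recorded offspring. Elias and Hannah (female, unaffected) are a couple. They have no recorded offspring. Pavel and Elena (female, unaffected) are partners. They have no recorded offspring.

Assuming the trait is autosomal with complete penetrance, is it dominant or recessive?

recessive

Daniel and Fatima are both unaffected yet have an affected child Samuel. Under dominance, an affected child requires at least one affected parent, so the trait cannot be dominant.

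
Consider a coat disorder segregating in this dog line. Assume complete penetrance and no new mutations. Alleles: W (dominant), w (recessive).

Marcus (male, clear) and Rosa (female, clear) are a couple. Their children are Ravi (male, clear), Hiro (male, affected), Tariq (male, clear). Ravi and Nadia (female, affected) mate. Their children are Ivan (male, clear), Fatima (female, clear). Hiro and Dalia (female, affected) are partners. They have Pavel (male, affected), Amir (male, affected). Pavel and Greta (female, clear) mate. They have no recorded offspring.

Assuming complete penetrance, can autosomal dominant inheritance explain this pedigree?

Under autosomal dominant, Hiro (affected, male) cannot arise from Marcus (clear) × Rosa (clear).

No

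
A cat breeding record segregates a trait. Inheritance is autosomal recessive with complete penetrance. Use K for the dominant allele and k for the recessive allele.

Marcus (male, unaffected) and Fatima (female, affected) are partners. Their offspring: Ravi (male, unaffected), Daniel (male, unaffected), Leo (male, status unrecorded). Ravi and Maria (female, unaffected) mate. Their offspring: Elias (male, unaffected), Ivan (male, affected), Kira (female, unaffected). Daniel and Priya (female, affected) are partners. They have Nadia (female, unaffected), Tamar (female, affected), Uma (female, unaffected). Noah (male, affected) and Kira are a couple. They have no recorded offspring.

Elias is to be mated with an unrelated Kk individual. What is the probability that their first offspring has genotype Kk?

Ravi is unaffected so carries K and received k from Fatima (kk), so Ravi is Kk.
Maria is unaffected so carries K and passed k to Ivan (kk), so Maria is Kk.
Elias is an unaffected offspring of Ravi (Kk) × Maria (Kk), whose cross gives 1/4 KK : 1/2 Kk : 1/4 kk; conditioning on being unaffected, Elias is KK with probability 1/3, Kk with probability 2/3.
Summing over parental genotype combinations, P(offspring has genotype Kk) = 1/3·1/2 + 2/3·1/2 = 1/2.

1/2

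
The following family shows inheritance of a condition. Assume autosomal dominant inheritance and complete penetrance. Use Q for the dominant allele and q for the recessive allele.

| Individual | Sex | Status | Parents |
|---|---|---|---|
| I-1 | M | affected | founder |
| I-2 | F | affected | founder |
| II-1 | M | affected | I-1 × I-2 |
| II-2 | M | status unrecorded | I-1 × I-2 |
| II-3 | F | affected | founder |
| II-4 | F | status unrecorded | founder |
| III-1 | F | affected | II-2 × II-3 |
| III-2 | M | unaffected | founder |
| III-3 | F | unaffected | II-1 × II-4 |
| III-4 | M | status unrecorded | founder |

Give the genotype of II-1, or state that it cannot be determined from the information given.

From phenotype alone, II-1 is QQ or Qq.
II-1 is affected so carries Q and passed q to III-3 (qq), so II-1 is Qq.

Qq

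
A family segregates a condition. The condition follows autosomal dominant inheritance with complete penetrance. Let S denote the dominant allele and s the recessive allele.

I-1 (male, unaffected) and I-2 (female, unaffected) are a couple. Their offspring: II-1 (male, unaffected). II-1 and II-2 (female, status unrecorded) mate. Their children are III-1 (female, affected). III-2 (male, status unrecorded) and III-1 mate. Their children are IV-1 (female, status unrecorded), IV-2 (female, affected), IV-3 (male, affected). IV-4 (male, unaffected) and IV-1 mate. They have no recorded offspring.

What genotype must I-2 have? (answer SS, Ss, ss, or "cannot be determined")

ss

I-2 is unaffected, so I-2 is ss.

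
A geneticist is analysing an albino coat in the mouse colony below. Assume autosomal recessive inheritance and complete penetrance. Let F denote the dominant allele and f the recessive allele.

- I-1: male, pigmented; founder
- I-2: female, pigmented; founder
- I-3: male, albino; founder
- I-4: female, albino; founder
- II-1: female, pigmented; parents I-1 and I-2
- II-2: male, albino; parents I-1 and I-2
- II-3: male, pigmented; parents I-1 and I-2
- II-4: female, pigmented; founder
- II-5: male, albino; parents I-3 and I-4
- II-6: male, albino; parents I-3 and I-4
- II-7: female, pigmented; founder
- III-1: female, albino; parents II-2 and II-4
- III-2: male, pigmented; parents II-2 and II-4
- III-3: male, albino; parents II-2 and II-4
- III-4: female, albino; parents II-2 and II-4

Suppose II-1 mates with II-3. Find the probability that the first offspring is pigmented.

8/9

I-1 is pigmented so carries F and passed f to II-2 (ff), so I-1 is Ff.
I-2 is pigmented so carries F and passed f to II-2 (ff), so I-2 is Ff.
II-1 is a pigmented offspring of I-1 (Ff) × I-2 (Ff), whose cross gives 1/4 FF : 1/2 Ff : 1/4 ff; conditioning on being pigmented, II-1 is FF with probability 1/3, Ff with probability 2/3.
II-3 is a pigmented offspring of I-1 (Ff) × I-2 (Ff), whose cross gives 1/4 FF : 1/2 Ff : 1/4 ff; conditioning on being pigmented, II-3 is FF with probability 1/3, Ff with probability 2/3.
Summing over parental genotype combinations, P(offspring is pigmented) = 1/9·1 + 2/9·1 + 2/9·1 + 4/9·3/4 = 8/9.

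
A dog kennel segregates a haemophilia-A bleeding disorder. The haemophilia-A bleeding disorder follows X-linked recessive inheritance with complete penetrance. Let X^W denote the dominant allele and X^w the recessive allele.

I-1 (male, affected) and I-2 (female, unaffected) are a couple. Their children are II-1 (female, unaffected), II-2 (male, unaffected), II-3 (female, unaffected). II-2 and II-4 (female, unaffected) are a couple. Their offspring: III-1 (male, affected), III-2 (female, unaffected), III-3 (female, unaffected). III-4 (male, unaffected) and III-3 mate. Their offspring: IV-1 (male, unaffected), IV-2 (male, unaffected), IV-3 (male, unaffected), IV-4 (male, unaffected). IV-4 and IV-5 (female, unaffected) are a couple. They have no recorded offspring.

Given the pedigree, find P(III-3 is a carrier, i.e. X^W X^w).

1/17

II-2 is unaffected, so II-2 is X^W Y.
II-4 is unaffected so carries W and passed w to III-1 (X^w Y), so II-4 is X^W X^w.
Their cross gives offspring ratios 1/2 X^W X^W : 1/2 X^W X^w. Conditioning on III-3 being unaffected, P(X^W X^w) = 1/2 / 1 = 1/2 before taking III-3's own offspring into account.
III-4 is unaffected, so III-4 is X^W Y.
Now use III-3's offspring. Probability of each recorded status — unaffected son IV-1: 1/2 if III-3 is X^W X^w, 1 if X^W X^W; unaffected son IV-2: 1/2 if III-3 is X^W X^w, 1 if X^W X^W; unaffected son IV-3: 1/2 if III-3 is X^W X^w, 1 if X^W X^W; unaffected son IV-4: 1/2 if III-3 is X^W X^w, 1 if X^W X^W.
Bayes: P(X^W X^w) = 1/2·1/16 / (1/2·1/16 + 1/2·1) = 1/17.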